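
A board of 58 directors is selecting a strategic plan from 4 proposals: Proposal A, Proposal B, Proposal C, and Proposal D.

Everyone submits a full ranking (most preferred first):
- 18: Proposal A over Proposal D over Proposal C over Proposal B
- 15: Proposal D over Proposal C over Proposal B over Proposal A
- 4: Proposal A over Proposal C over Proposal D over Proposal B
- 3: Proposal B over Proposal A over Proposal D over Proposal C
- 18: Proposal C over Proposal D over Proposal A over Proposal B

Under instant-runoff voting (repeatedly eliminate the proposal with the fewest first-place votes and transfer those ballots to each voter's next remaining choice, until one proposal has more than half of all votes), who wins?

Proposal C

Round 1: Proposal A 22, Proposal B 3, Proposal C 18, Proposal D 15. Proposal B eliminated.
Round 2: Proposal A 25, Proposal C 18, Proposal D 15. Proposal D eliminated.
Round 3: Proposal A 25, Proposal C 33. Proposal C has a majority (≥30).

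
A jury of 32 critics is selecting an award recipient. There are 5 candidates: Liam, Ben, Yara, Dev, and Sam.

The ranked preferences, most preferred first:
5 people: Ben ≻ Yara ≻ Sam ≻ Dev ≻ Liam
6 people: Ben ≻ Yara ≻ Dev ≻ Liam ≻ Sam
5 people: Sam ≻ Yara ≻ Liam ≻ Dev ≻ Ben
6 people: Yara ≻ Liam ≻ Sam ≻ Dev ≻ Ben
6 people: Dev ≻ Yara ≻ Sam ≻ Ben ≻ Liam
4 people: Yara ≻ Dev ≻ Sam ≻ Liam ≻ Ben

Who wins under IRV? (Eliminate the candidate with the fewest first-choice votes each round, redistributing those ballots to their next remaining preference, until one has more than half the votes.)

Round 1: Liam 0, Ben 11, Yara 10, Dev 6, Sam 5. Liam eliminated.
Round 2: Ben 11, Yara 10, Dev 6, Sam 5. Sam eliminated.
Round 3: Ben 11, Yara 15, Dev 6. Dev eliminated.
Round 4: Ben 11, Yara 21. Yara has a majority (≥17).

Yara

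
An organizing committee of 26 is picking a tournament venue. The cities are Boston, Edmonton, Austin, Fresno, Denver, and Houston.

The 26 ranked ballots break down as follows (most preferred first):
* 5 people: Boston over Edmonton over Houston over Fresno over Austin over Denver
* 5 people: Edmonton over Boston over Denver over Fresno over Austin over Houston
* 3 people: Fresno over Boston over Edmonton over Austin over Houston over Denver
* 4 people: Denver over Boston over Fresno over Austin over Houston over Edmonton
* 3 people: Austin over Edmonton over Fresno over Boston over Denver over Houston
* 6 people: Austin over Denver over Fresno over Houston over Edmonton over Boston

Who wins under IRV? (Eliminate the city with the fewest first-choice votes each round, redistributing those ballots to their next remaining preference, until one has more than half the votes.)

Boston

Round 1: Boston 5, Edmonton 5, Austin 9, Fresno 3, Denver 4, Houston 0. Houston eliminated.
Round 2: Boston 5, Edmonton 5, Austin 9, Fresno 3, Denver 4. Fresno eliminated.
Round 3: Boston 8, Edmonton 5, Austin 9, Denver 4. Denver eliminated.
Round 4: Boston 12, Edmonton 5, Austin 9. Edmonton eliminated.
Round 5: Boston 17, Austin 9. Boston has a majority (≥14).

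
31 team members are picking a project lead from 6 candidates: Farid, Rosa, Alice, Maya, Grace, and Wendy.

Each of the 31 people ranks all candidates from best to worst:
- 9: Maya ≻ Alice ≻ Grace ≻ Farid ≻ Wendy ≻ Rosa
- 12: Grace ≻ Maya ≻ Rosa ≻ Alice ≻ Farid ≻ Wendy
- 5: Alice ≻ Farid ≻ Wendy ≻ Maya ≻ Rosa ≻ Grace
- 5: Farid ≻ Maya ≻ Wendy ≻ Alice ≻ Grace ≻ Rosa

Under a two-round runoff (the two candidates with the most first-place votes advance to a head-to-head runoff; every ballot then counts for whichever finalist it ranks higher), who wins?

Round 1 first-place votes: Farid 5, Rosa 0, Alice 5, Maya 9, Grace 12, Wendy 0. Grace and Maya advance.
Runoff: Grace is ranked above Maya on 12 ballots, Maya above Grace on 19.

Maya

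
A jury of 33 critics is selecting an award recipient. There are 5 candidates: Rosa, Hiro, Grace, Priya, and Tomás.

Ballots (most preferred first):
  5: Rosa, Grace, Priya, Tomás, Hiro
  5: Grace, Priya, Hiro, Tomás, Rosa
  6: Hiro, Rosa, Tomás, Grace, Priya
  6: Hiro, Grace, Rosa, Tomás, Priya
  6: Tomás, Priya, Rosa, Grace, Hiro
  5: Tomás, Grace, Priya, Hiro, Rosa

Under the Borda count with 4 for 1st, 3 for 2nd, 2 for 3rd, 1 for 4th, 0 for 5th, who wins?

Rosa: 5×4 + 5×0 + 6×3 + 6×2 + 6×2 + 5×0 = 62
Hiro: 5×0 + 5×2 + 6×4 + 6×4 + 6×0 + 5×1 = 63
Grace: 5×3 + 5×4 + 6×1 + 6×3 + 6×1 + 5×3 = 80
Priya: 5×2 + 5×3 + 6×0 + 6×0 + 6×3 + 5×2 = 53
Tomás: 5×1 + 5×1 + 6×2 + 6×1 + 6×4 + 5×4 = 72

Grace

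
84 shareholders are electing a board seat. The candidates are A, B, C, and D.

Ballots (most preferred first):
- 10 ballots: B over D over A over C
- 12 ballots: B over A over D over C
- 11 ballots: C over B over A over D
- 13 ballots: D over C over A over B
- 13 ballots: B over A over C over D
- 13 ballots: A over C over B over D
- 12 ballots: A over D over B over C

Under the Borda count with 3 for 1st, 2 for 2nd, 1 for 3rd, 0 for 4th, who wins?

A: 10×1 + 12×2 + 11×1 + 13×1 + 13×2 + 13×3 + 12×3 = 159
B: 10×3 + 12×3 + 11×2 + 13×0 + 13×3 + 13×1 + 12×1 = 152
C: 10×0 + 12×0 + 11×3 + 13×2 + 13×1 + 13×2 + 12×0 = 98
D: 10×2 + 12×1 + 11×0 + 13×3 + 13×0 + 13×0 + 12×2 = 95

A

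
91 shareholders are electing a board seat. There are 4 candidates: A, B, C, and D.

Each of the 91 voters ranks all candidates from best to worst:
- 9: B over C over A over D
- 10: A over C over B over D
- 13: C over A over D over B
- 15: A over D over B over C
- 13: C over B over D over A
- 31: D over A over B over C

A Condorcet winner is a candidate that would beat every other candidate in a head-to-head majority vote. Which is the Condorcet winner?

A

A vs B: 69–22
A vs C: 56–35
A vs D: 47–44
A beats every other candidate.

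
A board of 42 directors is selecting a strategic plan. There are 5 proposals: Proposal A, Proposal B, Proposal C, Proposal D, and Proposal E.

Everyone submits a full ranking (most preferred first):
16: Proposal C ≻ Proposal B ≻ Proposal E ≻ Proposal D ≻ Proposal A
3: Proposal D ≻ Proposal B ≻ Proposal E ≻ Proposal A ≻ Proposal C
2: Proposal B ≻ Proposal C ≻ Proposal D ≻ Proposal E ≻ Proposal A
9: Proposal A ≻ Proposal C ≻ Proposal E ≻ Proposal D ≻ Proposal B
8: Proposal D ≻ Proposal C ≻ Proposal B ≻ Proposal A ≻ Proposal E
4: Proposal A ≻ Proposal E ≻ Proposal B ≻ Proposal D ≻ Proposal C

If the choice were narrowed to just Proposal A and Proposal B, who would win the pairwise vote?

Proposal A is ranked above Proposal B on 13 ballots; Proposal B above Proposal A on 29.

Proposal B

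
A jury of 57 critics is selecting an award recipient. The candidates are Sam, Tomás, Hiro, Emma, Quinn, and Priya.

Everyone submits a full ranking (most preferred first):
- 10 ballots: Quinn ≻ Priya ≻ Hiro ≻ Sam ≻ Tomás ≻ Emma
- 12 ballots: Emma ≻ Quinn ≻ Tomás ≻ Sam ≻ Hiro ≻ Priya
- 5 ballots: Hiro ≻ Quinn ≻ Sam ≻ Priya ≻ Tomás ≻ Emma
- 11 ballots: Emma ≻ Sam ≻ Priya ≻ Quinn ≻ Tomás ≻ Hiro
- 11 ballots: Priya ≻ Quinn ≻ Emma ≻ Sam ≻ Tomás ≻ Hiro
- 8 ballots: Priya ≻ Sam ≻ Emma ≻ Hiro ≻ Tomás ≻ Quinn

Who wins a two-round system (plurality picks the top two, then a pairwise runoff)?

Priya

Round 1 first-place votes: Sam 0, Tomás 0, Hiro 5, Emma 23, Quinn 10, Priya 19. Emma and Priya advance.
Runoff: Emma is ranked above Priya on 23 ballots, Priya above Emma on 34.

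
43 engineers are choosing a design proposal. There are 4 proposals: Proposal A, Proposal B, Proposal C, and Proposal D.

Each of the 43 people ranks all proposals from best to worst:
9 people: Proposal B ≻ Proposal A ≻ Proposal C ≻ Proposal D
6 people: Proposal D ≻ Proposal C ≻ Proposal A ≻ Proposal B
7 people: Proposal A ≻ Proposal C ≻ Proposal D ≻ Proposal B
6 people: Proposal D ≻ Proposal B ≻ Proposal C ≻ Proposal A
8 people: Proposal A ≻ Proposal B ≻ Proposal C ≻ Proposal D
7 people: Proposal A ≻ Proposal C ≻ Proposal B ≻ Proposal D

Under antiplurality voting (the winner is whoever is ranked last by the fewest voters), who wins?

Proposal C

Last-place votes: Proposal A 6, Proposal B 13, Proposal C 0, Proposal D 24.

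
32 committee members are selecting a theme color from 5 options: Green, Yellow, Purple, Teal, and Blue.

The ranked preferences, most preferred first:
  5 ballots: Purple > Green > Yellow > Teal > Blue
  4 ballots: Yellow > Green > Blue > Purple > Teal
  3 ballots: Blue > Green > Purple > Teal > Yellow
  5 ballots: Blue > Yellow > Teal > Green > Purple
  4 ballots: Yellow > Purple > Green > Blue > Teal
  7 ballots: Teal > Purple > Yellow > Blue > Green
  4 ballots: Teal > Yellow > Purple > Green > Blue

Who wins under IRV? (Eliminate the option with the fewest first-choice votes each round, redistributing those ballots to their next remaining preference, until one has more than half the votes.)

Yellow

Round 1: Green 0, Yellow 8, Purple 5, Teal 11, Blue 8. Green eliminated.
Round 2: Yellow 8, Purple 5, Teal 11, Blue 8. Purple eliminated.
Round 3: Yellow 13, Teal 11, Blue 8. Blue eliminated.
Round 4: Yellow 18, Teal 14. Yellow has a majority (≥17).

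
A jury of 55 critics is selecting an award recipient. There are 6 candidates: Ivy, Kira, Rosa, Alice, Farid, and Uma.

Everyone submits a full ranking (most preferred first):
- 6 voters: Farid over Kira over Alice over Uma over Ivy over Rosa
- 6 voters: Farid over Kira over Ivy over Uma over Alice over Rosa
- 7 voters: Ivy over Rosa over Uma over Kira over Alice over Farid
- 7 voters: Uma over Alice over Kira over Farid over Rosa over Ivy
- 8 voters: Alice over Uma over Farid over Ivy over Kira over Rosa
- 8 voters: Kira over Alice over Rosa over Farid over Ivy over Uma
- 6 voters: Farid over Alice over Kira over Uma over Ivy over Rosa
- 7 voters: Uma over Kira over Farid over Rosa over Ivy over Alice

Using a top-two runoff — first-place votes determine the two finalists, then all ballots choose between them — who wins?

Round 1 first-place votes: Ivy 7, Kira 8, Rosa 0, Alice 8, Farid 18, Uma 14. Farid and Uma advance.
Runoff: Farid is ranked above Uma on 26 ballots, Uma above Farid on 29.

Uma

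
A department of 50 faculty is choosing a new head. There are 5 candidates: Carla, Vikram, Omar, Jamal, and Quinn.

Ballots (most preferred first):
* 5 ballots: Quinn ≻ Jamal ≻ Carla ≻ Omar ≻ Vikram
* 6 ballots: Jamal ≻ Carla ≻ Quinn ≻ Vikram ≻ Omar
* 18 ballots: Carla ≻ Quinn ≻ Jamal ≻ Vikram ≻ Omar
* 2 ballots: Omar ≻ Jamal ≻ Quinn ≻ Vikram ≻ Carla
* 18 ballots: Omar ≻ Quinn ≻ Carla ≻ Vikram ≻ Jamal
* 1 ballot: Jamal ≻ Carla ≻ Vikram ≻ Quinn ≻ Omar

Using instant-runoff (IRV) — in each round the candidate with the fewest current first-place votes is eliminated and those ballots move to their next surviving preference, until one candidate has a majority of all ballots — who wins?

Round 1: Carla 18, Vikram 0, Omar 20, Jamal 7, Quinn 5. Vikram eliminated.
Round 2: Carla 18, Omar 20, Jamal 7, Quinn 5. Quinn eliminated.
Round 3: Carla 18, Omar 20, Jamal 12. Jamal eliminated.
Round 4: Carla 30, Omar 20. Carla has a majority (≥26).

Carla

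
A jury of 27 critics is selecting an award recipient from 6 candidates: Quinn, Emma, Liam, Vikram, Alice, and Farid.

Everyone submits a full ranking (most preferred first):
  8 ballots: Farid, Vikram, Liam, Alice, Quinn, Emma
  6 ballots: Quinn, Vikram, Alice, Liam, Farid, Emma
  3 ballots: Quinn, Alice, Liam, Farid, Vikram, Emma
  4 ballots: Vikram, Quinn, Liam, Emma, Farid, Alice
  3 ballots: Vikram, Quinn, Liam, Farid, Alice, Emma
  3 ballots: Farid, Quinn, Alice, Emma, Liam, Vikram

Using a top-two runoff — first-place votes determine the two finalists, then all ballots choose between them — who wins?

Round 1 first-place votes: Quinn 9, Emma 0, Liam 0, Vikram 7, Alice 0, Farid 11. Farid and Quinn advance.
Runoff: Farid is ranked above Quinn on 11 ballots, Quinn above Farid on 16.

Quinn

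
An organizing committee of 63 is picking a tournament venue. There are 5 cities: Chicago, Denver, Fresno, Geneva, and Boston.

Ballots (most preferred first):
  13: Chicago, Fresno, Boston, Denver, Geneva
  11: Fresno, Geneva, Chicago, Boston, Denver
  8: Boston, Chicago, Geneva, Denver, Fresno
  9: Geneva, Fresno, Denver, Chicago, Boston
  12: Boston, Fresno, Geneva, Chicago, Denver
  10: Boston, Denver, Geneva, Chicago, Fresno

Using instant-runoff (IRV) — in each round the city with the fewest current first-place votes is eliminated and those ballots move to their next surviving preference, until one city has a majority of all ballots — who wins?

Fresno

Round 1: Chicago 13, Denver 0, Fresno 11, Geneva 9, Boston 30. Denver eliminated.
Round 2: Chicago 13, Fresno 11, Geneva 9, Boston 30. Geneva eliminated.
Round 3: Chicago 13, Fresno 20, Boston 30. Chicago eliminated.
Round 4: Fresno 33, Boston 30. Fresno has a majority (≥32).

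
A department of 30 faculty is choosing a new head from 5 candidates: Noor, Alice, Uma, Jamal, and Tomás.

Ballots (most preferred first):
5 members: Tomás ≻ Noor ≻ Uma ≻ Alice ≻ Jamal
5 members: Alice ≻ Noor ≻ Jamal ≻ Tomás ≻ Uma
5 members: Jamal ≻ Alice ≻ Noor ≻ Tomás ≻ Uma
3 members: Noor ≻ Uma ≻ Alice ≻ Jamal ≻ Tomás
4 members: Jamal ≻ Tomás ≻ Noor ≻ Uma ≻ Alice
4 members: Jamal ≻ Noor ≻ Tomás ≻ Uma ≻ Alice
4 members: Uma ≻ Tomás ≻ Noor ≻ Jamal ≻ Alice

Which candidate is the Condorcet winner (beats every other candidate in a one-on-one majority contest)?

Noor

Noor vs Alice: 20–10
Noor vs Uma: 26–4
Noor vs Jamal: 17–13
Noor vs Tomás: 17–13
Noor beats every other candidate.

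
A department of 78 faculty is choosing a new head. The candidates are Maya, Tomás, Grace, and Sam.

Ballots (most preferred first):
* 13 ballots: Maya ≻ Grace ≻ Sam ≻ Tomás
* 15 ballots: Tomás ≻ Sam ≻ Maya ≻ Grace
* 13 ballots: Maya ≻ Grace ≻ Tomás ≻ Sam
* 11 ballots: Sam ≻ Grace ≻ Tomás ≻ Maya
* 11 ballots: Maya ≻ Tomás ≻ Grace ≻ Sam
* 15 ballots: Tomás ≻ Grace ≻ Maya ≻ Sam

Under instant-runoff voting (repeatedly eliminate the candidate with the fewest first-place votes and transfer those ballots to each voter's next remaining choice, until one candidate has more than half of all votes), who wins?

Tomás

Round 1: Maya 37, Tomás 30, Grace 0, Sam 11. Grace eliminated.
Round 2: Maya 37, Tomás 30, Sam 11. Sam eliminated.
Round 3: Maya 37, Tomás 41. Tomás has a majority (≥40).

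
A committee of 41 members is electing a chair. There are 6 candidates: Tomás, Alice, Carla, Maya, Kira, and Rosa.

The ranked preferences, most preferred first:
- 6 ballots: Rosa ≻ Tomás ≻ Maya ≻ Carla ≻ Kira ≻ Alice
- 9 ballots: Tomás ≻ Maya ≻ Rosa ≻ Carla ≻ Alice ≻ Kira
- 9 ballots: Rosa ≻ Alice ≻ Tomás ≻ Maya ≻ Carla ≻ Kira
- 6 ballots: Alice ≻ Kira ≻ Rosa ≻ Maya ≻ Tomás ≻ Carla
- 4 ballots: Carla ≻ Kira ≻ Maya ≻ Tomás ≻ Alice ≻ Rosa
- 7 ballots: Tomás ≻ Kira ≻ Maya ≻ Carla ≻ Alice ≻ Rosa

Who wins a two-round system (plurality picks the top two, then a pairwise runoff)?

Rosa

Round 1 first-place votes: Tomás 16, Alice 6, Carla 4, Maya 0, Kira 0, Rosa 15. Tomás and Rosa advance.
Runoff: Tomás is ranked above Rosa on 20 ballots, Rosa above Tomás on 21.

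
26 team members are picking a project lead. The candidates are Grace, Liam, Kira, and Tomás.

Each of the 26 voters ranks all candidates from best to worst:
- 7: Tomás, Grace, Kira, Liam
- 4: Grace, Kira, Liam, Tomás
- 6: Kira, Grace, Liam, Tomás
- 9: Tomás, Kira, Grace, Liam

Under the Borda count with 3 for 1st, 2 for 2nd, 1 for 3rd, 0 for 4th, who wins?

Kira

Grace: 7×2 + 4×3 + 6×2 + 9×1 = 47
Liam: 7×0 + 4×1 + 6×1 + 9×0 = 10
Kira: 7×1 + 4×2 + 6×3 + 9×2 = 51
Tomás: 7×3 + 4×0 + 6×0 + 9×3 = 48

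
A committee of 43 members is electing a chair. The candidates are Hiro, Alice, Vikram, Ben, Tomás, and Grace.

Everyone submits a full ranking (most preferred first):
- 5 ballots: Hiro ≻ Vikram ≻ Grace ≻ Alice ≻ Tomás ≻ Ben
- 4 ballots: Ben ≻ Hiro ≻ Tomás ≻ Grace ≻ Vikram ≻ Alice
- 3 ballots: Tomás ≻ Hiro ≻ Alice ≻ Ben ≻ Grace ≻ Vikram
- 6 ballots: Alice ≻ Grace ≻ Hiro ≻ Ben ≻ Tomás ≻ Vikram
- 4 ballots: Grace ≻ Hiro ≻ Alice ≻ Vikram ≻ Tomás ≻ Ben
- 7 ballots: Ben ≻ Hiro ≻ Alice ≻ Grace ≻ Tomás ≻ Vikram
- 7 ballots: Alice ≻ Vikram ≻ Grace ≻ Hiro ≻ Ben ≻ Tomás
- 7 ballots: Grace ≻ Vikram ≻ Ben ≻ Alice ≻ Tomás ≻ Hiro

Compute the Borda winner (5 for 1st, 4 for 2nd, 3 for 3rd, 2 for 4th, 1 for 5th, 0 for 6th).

Hiro: 5×5 + 4×4 + 3×4 + 6×3 + 4×4 + 7×4 + 7×2 + 7×0 = 129
Alice: 5×2 + 4×0 + 3×3 + 6×5 + 4×3 + 7×3 + 7×5 + 7×2 = 131
Vikram: 5×4 + 4×1 + 3×0 + 6×0 + 4×2 + 7×0 + 7×4 + 7×4 = 88
Ben: 5×0 + 4×5 + 3×2 + 6×2 + 4×0 + 7×5 + 7×1 + 7×3 = 101
Tomás: 5×1 + 4×3 + 3×5 + 6×1 + 4×1 + 7×1 + 7×0 + 7×1 = 56
Grace: 5×3 + 4×2 + 3×1 + 6×4 + 4×5 + 7×2 + 7×3 + 7×5 = 140

Grace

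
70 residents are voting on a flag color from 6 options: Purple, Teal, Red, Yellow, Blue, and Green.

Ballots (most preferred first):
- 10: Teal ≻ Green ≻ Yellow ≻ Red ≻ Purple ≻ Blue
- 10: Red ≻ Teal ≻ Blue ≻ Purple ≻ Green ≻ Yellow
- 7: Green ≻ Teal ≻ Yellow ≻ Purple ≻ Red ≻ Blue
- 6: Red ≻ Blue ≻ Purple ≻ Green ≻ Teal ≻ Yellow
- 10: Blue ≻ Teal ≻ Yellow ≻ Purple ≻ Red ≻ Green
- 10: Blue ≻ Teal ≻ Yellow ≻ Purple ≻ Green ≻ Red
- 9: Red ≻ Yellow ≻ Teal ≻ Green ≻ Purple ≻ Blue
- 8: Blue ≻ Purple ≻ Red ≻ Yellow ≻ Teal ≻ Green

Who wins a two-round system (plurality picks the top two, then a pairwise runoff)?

Round 1 first-place votes: Purple 0, Teal 10, Red 25, Yellow 0, Blue 28, Green 7. Blue and Red advance.
Runoff: Blue is ranked above Red on 28 ballots, Red above Blue on 42.

Red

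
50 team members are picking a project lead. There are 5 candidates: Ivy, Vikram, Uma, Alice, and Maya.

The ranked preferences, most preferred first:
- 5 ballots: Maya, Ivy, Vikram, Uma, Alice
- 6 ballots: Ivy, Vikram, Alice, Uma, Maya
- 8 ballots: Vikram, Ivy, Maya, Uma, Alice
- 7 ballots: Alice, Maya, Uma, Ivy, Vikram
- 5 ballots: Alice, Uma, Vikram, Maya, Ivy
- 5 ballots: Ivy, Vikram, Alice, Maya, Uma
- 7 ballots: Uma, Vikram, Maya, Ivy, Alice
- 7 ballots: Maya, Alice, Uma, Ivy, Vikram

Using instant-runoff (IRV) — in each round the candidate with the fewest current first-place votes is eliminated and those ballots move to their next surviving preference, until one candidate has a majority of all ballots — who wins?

Round 1: Ivy 11, Vikram 8, Uma 7, Alice 12, Maya 12. Uma eliminated.
Round 2: Ivy 11, Vikram 15, Alice 12, Maya 12. Ivy eliminated.
Round 3: Vikram 26, Alice 12, Maya 12. Vikram has a majority (≥26).

Vikram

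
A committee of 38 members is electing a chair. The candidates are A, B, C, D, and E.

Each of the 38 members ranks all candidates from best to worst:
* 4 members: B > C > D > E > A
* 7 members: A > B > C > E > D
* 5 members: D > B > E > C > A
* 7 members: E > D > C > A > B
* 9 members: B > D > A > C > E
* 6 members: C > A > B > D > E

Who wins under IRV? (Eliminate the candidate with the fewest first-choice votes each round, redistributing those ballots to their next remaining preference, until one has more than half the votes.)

Round 1: A 7, B 13, C 6, D 5, E 7. D eliminated.
Round 2: A 7, B 18, C 6, E 7. C eliminated.
Round 3: A 13, B 18, E 7. E eliminated.
Round 4: A 20, B 18. A has a majority (≥20).

A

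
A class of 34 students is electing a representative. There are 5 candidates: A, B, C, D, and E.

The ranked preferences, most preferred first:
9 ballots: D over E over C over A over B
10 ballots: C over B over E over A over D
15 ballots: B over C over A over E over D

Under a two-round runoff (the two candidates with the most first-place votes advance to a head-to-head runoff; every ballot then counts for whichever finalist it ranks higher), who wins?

C

Round 1 first-place votes: A 0, B 15, C 10, D 9, E 0. B and C advance.
Runoff: B is ranked above C on 15 ballots, C above B on 19.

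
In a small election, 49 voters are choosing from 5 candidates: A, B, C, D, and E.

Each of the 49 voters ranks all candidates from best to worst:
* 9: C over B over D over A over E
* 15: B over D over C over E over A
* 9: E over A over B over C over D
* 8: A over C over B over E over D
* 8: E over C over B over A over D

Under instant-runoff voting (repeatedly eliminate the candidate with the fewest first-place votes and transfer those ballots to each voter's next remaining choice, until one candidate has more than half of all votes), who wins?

Round 1: A 8, B 15, C 9, D 0, E 17. D eliminated.
Round 2: A 8, B 15, C 9, E 17. A eliminated.
Round 3: B 15, C 17, E 17. B eliminated.
Round 4: C 32, E 17. C has a majority (≥25).

C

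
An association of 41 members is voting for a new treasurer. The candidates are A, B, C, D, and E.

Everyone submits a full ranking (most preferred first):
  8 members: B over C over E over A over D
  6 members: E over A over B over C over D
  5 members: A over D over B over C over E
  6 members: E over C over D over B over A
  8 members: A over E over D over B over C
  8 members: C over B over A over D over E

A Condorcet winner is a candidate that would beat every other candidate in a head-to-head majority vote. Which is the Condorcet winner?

B

B vs A: 22–19
B vs C: 27–14
B vs D: 22–19
B vs E: 21–20
B beats every other candidate.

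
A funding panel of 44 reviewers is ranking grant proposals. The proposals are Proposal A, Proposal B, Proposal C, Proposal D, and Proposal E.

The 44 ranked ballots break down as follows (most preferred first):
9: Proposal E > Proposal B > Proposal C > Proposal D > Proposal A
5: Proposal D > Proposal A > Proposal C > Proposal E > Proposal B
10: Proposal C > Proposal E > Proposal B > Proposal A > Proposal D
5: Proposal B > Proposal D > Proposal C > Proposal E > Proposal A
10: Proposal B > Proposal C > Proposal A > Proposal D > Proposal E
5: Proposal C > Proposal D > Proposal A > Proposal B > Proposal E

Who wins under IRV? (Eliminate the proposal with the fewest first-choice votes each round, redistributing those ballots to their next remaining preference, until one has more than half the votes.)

Round 1: Proposal A 0, Proposal B 15, Proposal C 15, Proposal D 5, Proposal E 9. Proposal A eliminated.
Round 2: Proposal B 15, Proposal C 15, Proposal D 5, Proposal E 9. Proposal D eliminated.
Round 3: Proposal B 15, Proposal C 20, Proposal E 9. Proposal E eliminated.
Round 4: Proposal B 24, Proposal C 20. Proposal B has a majority (≥23).

Proposal B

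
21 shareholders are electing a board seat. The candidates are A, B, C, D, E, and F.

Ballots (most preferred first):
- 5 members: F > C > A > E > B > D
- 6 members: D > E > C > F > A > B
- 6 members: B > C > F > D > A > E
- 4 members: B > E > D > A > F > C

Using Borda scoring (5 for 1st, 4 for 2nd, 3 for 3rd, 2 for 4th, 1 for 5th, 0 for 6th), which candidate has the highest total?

A: 5×3 + 6×1 + 6×1 + 4×2 = 35
B: 5×1 + 6×0 + 6×5 + 4×5 = 55
C: 5×4 + 6×3 + 6×4 + 4×0 = 62
D: 5×0 + 6×5 + 6×2 + 4×3 = 54
E: 5×2 + 6×4 + 6×0 + 4×4 = 50
F: 5×5 + 6×2 + 6×3 + 4×1 = 59

C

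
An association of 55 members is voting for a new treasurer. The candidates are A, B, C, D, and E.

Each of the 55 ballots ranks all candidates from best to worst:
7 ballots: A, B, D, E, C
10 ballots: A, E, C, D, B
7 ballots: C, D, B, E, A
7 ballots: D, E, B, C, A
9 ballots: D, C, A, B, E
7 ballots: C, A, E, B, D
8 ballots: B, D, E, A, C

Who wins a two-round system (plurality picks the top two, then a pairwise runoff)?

Round 1 first-place votes: A 17, B 8, C 14, D 16, E 0. A and D advance.
Runoff: A is ranked above D on 24 ballots, D above A on 31.

D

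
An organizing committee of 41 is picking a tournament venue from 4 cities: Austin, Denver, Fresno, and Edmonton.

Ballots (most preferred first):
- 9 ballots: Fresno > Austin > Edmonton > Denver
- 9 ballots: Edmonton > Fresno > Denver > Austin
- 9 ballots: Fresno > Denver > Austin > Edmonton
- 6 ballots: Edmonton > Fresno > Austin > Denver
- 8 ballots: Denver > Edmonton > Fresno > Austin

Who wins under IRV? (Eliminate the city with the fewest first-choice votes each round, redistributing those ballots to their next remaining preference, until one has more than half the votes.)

Round 1: Austin 0, Denver 8, Fresno 18, Edmonton 15. Austin eliminated.
Round 2: Denver 8, Fresno 18, Edmonton 15. Denver eliminated.
Round 3: Fresno 18, Edmonton 23. Edmonton has a majority (≥21).

Edmonton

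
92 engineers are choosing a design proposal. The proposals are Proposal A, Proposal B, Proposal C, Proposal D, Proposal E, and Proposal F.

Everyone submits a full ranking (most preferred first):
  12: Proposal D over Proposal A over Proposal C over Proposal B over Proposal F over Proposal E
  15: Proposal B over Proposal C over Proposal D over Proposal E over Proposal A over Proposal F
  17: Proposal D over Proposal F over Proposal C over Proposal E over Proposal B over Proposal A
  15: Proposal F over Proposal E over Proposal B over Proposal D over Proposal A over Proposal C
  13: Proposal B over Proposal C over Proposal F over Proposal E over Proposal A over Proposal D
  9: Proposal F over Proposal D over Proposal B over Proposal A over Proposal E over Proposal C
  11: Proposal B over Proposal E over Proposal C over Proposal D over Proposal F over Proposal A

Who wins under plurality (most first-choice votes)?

First-place votes: Proposal A 0, Proposal B 39, Proposal C 0, Proposal D 29, Proposal E 0, Proposal F 24.

Proposal B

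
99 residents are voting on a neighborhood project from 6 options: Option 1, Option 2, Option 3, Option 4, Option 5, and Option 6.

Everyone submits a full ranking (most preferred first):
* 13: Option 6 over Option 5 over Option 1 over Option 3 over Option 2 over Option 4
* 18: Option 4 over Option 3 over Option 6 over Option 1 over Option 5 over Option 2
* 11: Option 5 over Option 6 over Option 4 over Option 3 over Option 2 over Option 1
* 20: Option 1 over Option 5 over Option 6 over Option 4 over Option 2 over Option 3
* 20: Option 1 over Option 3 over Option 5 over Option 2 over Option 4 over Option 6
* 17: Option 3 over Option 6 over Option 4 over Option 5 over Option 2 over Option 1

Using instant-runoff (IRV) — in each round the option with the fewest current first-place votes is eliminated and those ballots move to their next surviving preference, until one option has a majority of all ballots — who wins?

Round 1: Option 1 40, Option 2 0, Option 3 17, Option 4 18, Option 5 11, Option 6 13. Option 2 eliminated.
Round 2: Option 1 40, Option 3 17, Option 4 18, Option 5 11, Option 6 13. Option 5 eliminated.
Round 3: Option 1 40, Option 3 17, Option 4 18, Option 6 24. Option 3 eliminated.
Round 4: Option 1 40, Option 4 18, Option 6 41. Option 4 eliminated.
Round 5: Option 1 40, Option 6 59. Option 6 has a majority (≥50).

Option 6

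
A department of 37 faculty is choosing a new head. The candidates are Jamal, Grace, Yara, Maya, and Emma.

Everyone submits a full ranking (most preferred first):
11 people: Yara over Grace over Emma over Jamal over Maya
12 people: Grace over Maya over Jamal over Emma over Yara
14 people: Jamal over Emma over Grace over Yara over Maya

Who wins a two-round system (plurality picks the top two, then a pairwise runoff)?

Round 1 first-place votes: Jamal 14, Grace 12, Yara 11, Maya 0, Emma 0. Jamal and Grace advance.
Runoff: Jamal is ranked above Grace on 14 ballots, Grace above Jamal on 23.

Grace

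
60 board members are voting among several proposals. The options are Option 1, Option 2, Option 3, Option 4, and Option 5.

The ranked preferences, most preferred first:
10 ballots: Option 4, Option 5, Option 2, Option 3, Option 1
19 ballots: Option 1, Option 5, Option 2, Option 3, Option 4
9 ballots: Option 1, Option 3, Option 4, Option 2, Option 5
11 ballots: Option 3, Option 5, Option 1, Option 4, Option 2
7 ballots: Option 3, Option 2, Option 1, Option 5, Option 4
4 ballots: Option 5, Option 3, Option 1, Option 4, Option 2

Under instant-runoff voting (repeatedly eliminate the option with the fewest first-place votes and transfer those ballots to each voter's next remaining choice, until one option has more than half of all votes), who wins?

Option 3

Round 1: Option 1 28, Option 2 0, Option 3 18, Option 4 10, Option 5 4. Option 2 eliminated.
Round 2: Option 1 28, Option 3 18, Option 4 10, Option 5 4. Option 5 eliminated.
Round 3: Option 1 28, Option 3 22, Option 4 10. Option 4 eliminated.
Round 4: Option 1 28, Option 3 32. Option 3 has a majority (≥31).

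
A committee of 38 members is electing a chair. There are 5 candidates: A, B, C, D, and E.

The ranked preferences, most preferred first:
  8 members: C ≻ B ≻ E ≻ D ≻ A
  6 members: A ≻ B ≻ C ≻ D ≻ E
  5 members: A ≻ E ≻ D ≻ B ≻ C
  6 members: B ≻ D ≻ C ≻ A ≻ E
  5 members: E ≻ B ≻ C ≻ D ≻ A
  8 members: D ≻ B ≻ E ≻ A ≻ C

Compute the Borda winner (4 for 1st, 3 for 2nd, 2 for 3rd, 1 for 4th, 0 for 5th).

A: 8×0 + 6×4 + 5×4 + 6×1 + 5×0 + 8×1 = 58
B: 8×3 + 6×3 + 5×1 + 6×4 + 5×3 + 8×3 = 110
C: 8×4 + 6×2 + 5×0 + 6×2 + 5×2 + 8×0 = 66
D: 8×1 + 6×1 + 5×2 + 6×3 + 5×1 + 8×4 = 79
E: 8×2 + 6×0 + 5×3 + 6×0 + 5×4 + 8×2 = 67

B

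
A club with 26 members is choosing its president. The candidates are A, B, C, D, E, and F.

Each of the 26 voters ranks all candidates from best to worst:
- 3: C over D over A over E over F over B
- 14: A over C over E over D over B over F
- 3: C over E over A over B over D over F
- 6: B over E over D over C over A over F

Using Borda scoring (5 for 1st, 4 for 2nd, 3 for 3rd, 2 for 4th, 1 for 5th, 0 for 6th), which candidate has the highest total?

A: 3×3 + 14×5 + 3×3 + 6×1 = 94
B: 3×0 + 14×1 + 3×2 + 6×5 = 50
C: 3×5 + 14×4 + 3×5 + 6×2 = 98
D: 3×4 + 14×2 + 3×1 + 6×3 = 61
E: 3×2 + 14×3 + 3×4 + 6×4 = 84
F: 3×1 + 14×0 + 3×0 + 6×0 = 3

C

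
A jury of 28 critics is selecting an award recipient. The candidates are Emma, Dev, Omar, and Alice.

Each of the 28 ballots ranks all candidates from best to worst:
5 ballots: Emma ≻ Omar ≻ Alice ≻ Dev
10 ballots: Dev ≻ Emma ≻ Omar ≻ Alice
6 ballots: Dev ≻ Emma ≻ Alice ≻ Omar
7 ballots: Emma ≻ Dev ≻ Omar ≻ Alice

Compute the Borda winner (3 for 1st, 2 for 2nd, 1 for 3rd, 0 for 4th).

Emma

Emma: 5×3 + 10×2 + 6×2 + 7×3 = 68
Dev: 5×0 + 10×3 + 6×3 + 7×2 = 62
Omar: 5×2 + 10×1 + 6×0 + 7×1 = 27
Alice: 5×1 + 10×0 + 6×1 + 7×0 = 11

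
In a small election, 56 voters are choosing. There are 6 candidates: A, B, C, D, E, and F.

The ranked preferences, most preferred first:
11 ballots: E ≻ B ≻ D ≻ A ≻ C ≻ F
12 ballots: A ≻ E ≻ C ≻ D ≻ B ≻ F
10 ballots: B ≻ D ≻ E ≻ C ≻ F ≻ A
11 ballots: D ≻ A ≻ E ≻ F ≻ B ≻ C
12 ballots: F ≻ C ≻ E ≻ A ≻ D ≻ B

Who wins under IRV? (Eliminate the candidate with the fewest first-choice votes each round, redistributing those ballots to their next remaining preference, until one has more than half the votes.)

Round 1: A 12, B 10, C 0, D 11, E 11, F 12. C eliminated.
Round 2: A 12, B 10, D 11, E 11, F 12. B eliminated.
Round 3: A 12, D 21, E 11, F 12. E eliminated.
Round 4: A 12, D 32, F 12. D has a majority (≥29).

D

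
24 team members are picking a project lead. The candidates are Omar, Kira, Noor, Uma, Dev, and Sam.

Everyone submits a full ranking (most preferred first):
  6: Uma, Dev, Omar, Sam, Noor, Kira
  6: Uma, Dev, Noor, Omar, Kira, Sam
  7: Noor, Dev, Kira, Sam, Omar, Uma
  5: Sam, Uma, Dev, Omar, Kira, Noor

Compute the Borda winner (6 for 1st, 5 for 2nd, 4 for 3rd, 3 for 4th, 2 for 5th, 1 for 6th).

Dev

Omar: 6×4 + 6×3 + 7×2 + 5×3 = 71
Kira: 6×1 + 6×2 + 7×4 + 5×2 = 56
Noor: 6×2 + 6×4 + 7×6 + 5×1 = 83
Uma: 6×6 + 6×6 + 7×1 + 5×5 = 104
Dev: 6×5 + 6×5 + 7×5 + 5×4 = 115
Sam: 6×3 + 6×1 + 7×3 + 5×6 = 75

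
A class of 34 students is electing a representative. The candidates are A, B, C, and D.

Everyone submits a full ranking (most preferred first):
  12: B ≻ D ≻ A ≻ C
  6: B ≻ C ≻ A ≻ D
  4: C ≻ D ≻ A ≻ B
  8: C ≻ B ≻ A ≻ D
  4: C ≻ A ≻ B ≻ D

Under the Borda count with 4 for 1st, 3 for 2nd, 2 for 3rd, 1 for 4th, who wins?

B

A: 12×2 + 6×2 + 4×2 + 8×2 + 4×3 = 72
B: 12×4 + 6×4 + 4×1 + 8×3 + 4×2 = 108
C: 12×1 + 6×3 + 4×4 + 8×4 + 4×4 = 94
D: 12×3 + 6×1 + 4×3 + 8×1 + 4×1 = 66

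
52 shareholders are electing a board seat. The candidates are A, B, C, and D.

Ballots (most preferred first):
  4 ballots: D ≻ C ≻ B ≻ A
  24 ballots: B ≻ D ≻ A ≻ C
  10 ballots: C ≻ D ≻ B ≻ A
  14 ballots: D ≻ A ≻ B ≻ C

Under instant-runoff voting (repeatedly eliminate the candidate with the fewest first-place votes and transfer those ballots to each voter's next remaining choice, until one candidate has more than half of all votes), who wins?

D

Round 1: A 0, B 24, C 10, D 18. A eliminated.
Round 2: B 24, C 10, D 18. C eliminated.
Round 3: B 24, D 28. D has a majority (≥27).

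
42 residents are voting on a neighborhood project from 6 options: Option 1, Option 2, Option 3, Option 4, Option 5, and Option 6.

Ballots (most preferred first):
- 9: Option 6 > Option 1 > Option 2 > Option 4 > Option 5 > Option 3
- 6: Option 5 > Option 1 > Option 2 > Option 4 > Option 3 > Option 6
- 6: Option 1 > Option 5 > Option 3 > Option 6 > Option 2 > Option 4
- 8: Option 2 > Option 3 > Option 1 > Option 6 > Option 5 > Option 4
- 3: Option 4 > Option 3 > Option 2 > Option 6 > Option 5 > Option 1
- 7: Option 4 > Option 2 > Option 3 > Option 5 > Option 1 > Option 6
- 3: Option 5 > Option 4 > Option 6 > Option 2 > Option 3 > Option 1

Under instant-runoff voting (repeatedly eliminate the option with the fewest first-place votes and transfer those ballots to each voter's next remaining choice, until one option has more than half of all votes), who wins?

Round 1: Option 1 6, Option 2 8, Option 3 0, Option 4 10, Option 5 9, Option 6 9. Option 3 eliminated.
Round 2: Option 1 6, Option 2 8, Option 4 10, Option 5 9, Option 6 9. Option 1 eliminated.
Round 3: Option 2 8, Option 4 10, Option 5 15, Option 6 9. Option 2 eliminated.
Round 4: Option 4 10, Option 5 15, Option 6 17. Option 4 eliminated.
Round 5: Option 5 22, Option 6 20. Option 5 has a majority (≥22).

Option 5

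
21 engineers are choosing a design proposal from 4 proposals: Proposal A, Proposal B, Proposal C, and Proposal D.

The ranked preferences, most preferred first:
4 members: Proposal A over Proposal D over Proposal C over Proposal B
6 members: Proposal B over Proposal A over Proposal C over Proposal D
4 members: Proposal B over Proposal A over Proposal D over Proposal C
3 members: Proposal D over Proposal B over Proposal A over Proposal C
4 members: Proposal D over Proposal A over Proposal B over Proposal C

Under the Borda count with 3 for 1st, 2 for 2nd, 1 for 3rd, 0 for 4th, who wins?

Proposal A

Proposal A: 4×3 + 6×2 + 4×2 + 3×1 + 4×2 = 43
Proposal B: 4×0 + 6×3 + 4×3 + 3×2 + 4×1 = 40
Proposal C: 4×1 + 6×1 + 4×0 + 3×0 + 4×0 = 10
Proposal D: 4×2 + 6×0 + 4×1 + 3×3 + 4×3 = 33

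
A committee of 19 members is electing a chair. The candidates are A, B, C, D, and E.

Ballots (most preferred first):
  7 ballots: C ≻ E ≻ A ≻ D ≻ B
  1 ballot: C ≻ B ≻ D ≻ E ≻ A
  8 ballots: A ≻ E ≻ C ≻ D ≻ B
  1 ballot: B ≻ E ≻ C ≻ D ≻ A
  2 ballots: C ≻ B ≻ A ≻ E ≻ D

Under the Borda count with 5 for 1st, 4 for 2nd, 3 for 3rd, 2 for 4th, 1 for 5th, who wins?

A: 7×3 + 1×1 + 8×5 + 1×1 + 2×3 = 69
B: 7×1 + 1×4 + 8×1 + 1×5 + 2×4 = 32
C: 7×5 + 1×5 + 8×3 + 1×3 + 2×5 = 77
D: 7×2 + 1×3 + 8×2 + 1×2 + 2×1 = 37
E: 7×4 + 1×2 + 8×4 + 1×4 + 2×2 = 70

C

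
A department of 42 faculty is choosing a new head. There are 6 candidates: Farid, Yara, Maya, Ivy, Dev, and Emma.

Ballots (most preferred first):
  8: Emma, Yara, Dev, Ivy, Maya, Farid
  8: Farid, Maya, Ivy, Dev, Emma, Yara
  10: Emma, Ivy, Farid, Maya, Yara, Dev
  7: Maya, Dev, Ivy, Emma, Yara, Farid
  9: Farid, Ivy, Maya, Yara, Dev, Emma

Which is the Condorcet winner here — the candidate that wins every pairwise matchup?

Ivy vs Farid: 25–17
Ivy vs Yara: 34–8
Ivy vs Maya: 27–15
Ivy vs Dev: 27–15
Ivy vs Emma: 24–18
Ivy beats every other candidate.

Ivy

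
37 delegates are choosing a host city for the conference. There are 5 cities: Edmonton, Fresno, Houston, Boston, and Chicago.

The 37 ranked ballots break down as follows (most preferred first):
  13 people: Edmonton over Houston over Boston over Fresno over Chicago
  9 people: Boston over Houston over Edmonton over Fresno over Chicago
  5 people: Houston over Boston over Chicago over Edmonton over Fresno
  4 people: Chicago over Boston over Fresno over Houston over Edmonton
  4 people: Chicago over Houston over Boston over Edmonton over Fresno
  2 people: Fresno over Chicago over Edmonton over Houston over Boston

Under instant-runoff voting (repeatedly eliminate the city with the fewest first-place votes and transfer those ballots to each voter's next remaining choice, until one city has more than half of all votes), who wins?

Round 1: Edmonton 13, Fresno 2, Houston 5, Boston 9, Chicago 8. Fresno eliminated.
Round 2: Edmonton 13, Houston 5, Boston 9, Chicago 10. Houston eliminated.
Round 3: Edmonton 13, Boston 14, Chicago 10. Chicago eliminated.
Round 4: Edmonton 15, Boston 22. Boston has a majority (≥19).

Boston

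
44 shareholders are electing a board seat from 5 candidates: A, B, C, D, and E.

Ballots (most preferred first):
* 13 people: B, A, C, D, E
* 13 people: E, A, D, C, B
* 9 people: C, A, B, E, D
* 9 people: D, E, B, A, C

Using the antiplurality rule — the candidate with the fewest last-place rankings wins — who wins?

A

Last-place votes: A 0, B 13, C 9, D 9, E 13.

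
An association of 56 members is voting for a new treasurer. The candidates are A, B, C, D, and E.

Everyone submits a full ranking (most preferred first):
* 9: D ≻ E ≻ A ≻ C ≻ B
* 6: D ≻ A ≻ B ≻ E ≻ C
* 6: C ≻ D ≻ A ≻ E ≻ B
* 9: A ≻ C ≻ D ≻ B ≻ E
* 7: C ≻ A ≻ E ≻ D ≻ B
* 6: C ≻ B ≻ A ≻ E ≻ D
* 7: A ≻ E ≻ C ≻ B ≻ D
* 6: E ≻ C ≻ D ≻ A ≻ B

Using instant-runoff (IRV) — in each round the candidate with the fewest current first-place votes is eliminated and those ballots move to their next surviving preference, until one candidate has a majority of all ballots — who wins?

A

Round 1: A 16, B 0, C 19, D 15, E 6. B eliminated.
Round 2: A 16, C 19, D 15, E 6. E eliminated.
Round 3: A 16, C 25, D 15. D eliminated.
Round 4: A 31, C 25. A has a majority (≥29).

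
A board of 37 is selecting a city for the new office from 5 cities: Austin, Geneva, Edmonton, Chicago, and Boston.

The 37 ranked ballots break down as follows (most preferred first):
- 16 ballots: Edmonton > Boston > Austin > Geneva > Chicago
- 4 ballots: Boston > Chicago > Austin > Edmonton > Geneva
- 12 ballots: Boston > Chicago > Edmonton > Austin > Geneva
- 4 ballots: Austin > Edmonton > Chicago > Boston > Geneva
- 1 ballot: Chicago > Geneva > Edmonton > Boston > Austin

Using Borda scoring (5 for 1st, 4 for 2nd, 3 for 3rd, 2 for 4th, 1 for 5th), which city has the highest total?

Austin: 16×3 + 4×3 + 12×2 + 4×5 + 1×1 = 105
Geneva: 16×2 + 4×1 + 12×1 + 4×1 + 1×4 = 56
Edmonton: 16×5 + 4×2 + 12×3 + 4×4 + 1×3 = 143
Chicago: 16×1 + 4×4 + 12×4 + 4×3 + 1×5 = 97
Boston: 16×4 + 4×5 + 12×5 + 4×2 + 1×2 = 154

Boston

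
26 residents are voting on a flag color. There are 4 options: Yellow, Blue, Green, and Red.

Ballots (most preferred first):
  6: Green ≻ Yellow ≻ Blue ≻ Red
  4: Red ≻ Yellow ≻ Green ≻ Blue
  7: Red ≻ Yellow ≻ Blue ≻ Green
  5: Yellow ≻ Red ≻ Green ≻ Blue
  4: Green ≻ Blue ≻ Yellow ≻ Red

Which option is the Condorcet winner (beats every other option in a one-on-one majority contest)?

Yellow vs Blue: 22–4
Yellow vs Green: 16–10
Yellow vs Red: 15–11
Yellow beats every other option.

Yellow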